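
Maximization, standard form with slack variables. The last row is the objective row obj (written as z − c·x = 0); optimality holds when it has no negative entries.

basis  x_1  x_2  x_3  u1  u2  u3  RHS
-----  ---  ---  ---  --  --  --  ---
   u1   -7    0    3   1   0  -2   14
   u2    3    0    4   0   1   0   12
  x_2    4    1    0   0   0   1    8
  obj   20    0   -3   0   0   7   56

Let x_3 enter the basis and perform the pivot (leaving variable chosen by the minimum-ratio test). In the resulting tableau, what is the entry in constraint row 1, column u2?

Ratio test on column x_3 — row 1: 14/3 = 14/3; row 2: 12/4 = 3; row 3: entry 0 ≤ 0. Minimum is 3 at row 2 (u2 leaves); pivot element 4.
Divide row 2 by 4; eliminate column x_3 from the other rows.
Row 1 update in column u2: 0 − 3·(1/4) = -3/4.

-3/4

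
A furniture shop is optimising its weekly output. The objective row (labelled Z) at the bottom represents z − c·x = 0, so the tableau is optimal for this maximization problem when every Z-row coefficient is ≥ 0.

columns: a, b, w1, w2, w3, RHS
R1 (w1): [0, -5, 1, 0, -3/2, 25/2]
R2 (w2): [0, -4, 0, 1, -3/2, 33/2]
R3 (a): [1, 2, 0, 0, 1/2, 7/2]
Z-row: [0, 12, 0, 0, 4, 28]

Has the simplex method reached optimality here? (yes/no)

Every Z-row coefficient is ≥ 0, so the tableau is optimal.

yes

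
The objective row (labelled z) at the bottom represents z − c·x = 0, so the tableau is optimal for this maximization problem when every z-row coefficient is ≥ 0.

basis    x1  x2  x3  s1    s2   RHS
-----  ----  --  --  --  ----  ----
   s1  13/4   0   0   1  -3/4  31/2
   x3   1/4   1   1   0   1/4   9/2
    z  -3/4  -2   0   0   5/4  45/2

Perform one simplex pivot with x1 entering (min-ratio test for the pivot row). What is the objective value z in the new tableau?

339/13

Ratio test on column x1 — row 1: (31/2)/(13/4) = 62/13; row 2: (9/2)/(1/4) = 18. Minimum is 62/13 at row 1 (s1 leaves); pivot element 13/4.
Pivot on row 1; the z-row RHS becomes 45/2 − (-3/4)·(62/13) = 339/13.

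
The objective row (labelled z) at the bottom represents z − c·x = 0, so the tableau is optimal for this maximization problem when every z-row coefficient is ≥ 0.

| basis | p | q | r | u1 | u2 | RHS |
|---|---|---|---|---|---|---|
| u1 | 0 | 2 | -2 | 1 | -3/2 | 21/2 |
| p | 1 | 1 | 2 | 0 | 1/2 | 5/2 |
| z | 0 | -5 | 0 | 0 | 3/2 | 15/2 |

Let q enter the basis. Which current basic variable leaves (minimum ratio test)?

Column q entries and ratios — u1: (21/2)/2 = 21/4; p: (5/2)/1 = 5/2.
Smallest ratio is 5/2 in the row of p, so p leaves.

p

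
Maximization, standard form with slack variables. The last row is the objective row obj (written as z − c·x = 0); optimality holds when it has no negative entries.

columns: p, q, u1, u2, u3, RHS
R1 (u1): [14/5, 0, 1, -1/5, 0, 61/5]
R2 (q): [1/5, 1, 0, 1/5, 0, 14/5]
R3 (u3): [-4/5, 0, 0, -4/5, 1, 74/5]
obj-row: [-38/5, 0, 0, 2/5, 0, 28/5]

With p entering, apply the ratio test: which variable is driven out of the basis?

u1

Column p entries and ratios — u1: (61/5)/(14/5) = 61/14; q: (14/5)/(1/5) = 14; u3: -4/5 ≤ 0, skip.
Smallest ratio is 61/14 in the row of u1, so u1 leaves.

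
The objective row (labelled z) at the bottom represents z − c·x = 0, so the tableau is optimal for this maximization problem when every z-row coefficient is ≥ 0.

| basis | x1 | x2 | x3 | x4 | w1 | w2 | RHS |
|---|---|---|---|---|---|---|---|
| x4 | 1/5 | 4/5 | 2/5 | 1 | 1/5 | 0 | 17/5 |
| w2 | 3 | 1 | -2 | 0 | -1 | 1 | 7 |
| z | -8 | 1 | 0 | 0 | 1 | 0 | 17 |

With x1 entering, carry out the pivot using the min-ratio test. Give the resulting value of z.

107/3

Ratio test on column x1 — row 1: (17/5)/(1/5) = 17; row 2: 7/3 = 7/3. Minimum is 7/3 at row 2 (w2 leaves); pivot element 3.
Pivot on row 2; the z-row RHS becomes 17 − (-8)·(7/3) = 107/3.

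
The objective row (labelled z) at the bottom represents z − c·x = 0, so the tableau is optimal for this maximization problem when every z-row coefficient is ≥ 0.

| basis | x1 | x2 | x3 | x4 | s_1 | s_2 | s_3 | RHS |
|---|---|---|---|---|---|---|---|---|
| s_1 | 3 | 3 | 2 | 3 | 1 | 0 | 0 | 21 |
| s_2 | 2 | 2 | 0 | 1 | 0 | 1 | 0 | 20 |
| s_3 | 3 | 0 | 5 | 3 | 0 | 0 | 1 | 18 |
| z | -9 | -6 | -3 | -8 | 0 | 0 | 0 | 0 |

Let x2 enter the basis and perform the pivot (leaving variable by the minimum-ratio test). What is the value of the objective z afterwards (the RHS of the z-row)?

42

Ratio test on column x2 — row 1: 21/3 = 7; row 2: 20/2 = 10; row 3: entry 0 ≤ 0. Minimum is 7 at row 1 (s_1 leaves); pivot element 3.
Pivot on row 1; the z-row RHS becomes 0 − (-6)·7 = 42.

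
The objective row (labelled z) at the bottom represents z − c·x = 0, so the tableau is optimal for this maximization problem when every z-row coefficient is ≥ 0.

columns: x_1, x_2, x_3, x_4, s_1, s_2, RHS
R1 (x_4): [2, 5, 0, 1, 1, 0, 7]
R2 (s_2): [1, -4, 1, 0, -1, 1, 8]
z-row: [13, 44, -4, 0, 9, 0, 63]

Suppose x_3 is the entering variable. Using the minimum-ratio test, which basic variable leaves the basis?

s_2

Column x_3 entries and ratios — x_4: 0 ≤ 0, skip; s_2: 8/1 = 8.
Smallest ratio is 8 in the row of s_2, so s_2 leaves.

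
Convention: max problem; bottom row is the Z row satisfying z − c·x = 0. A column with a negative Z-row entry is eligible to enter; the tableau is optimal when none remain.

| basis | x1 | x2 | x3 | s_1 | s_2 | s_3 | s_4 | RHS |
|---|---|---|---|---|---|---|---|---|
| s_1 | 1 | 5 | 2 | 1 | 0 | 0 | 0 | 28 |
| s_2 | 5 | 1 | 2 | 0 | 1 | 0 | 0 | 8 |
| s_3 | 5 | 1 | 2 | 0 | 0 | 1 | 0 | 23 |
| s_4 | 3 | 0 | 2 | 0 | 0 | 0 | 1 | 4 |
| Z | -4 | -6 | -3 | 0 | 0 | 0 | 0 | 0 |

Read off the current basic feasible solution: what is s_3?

s_3 is basic (row 3); its value is the RHS of that row, 23.

23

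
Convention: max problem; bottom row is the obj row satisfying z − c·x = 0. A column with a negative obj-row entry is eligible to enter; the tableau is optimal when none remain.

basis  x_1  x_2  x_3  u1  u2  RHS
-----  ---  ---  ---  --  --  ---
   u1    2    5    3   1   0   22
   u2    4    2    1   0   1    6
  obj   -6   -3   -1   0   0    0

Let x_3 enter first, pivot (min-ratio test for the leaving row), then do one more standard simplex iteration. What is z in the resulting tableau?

9

Ratio test on column x_3 — row 1: 22/3 = 22/3; row 2: 6/1 = 6. Minimum is 6 at row 2 (u2 leaves); pivot element 1.
Pivot on row 2; the obj-row RHS becomes 0 − (-1)·6 = 6.
Next entering variable (most negative obj-row entry -2): x_1.
Ratio test on column x_1 — row 1: entry -10 ≤ 0; row 2: 6/4 = 3/2. Minimum is 3/2 at row 2 (x_3 leaves); pivot element 4.
After the second pivot the obj-row RHS is 6 − (-2)·(3/2) = 9.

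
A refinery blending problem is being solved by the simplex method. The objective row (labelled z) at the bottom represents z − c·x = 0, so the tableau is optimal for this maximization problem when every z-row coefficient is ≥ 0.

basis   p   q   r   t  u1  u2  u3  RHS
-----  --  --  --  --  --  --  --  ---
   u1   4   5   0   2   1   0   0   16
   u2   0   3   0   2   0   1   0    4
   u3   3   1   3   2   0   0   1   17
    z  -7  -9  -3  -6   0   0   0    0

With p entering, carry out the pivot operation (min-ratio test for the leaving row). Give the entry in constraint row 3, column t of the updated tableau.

Ratio test on column p — row 1: 16/4 = 4; row 2: entry 0 ≤ 0; row 3: 17/3 = 17/3. Minimum is 4 at row 1 (u1 leaves); pivot element 4.
Divide row 1 by 4; eliminate column p from the other rows.
Row 3 update in column t: 2 − 3·(1/2) = 1/2.

1/2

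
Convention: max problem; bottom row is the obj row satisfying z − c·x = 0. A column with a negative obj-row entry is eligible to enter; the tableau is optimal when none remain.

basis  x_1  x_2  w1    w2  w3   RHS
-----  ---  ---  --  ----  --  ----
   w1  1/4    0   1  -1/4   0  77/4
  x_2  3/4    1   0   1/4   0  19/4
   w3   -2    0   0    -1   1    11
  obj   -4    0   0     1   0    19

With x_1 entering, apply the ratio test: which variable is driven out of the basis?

x_2

Column x_1 entries and ratios — w1: (77/4)/(1/4) = 77; x_2: (19/4)/(3/4) = 19/3; w3: -2 ≤ 0, skip.
Smallest ratio is 19/3 in the row of x_2, so x_2 leaves.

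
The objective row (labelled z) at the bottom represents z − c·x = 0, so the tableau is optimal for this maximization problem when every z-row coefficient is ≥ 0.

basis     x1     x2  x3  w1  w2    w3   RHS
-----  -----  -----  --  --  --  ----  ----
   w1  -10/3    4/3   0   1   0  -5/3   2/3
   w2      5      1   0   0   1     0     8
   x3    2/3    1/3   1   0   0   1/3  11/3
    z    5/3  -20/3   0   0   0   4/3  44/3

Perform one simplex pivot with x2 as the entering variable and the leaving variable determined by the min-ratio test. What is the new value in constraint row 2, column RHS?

Ratio test on column x2 — row 1: (2/3)/(4/3) = 1/2; row 2: 8/1 = 8; row 3: (11/3)/(1/3) = 11. Minimum is 1/2 at row 1 (w1 leaves); pivot element 4/3.
Divide row 1 by 4/3; eliminate column x2 from the other rows.
Row 2 update in column RHS: 8 − 1·(1/2) = 15/2.

15/2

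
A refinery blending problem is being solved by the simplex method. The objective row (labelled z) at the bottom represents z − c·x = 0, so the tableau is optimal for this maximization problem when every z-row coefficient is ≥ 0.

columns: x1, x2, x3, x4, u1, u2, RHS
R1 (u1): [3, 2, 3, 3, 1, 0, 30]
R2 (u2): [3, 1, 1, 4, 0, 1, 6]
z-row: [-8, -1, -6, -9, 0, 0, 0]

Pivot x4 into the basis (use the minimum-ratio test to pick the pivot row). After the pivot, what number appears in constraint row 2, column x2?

1/4

Ratio test on column x4 — row 1: 30/3 = 10; row 2: 6/4 = 3/2. Minimum is 3/2 at row 2 (u2 leaves); pivot element 4.
Divide row 2 by 4; eliminate column x4 from the other rows.
In the new row 2, the x2 entry is the old entry divided by the pivot: 1/4 = 1/4.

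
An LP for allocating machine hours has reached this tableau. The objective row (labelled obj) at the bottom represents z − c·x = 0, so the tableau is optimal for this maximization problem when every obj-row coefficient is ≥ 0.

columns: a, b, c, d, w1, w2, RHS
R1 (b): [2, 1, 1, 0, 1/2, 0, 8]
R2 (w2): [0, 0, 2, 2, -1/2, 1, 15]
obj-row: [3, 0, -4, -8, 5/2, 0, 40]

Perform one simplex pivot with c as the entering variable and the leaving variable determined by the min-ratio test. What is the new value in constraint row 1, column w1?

Ratio test on column c — row 1: 8/1 = 8; row 2: 15/2 = 15/2. Minimum is 15/2 at row 2 (w2 leaves); pivot element 2.
Divide row 2 by 2; eliminate column c from the other rows.
Row 1 update in column w1: 1/2 − 1·(-1/4) = 3/4.

3/4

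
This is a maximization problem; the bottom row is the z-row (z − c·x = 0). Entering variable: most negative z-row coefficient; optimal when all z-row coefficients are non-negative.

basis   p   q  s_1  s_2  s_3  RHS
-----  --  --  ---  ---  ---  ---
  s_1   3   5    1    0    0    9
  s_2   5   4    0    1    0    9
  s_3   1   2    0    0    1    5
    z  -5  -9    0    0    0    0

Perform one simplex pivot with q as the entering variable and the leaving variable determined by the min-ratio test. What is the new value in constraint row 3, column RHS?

7/5

Ratio test on column q — row 1: 9/5 = 9/5; row 2: 9/4 = 9/4; row 3: 5/2 = 5/2. Minimum is 9/5 at row 1 (s_1 leaves); pivot element 5.
Divide row 1 by 5; eliminate column q from the other rows.
Row 3 update in column RHS: 5 − 2·(9/5) = 7/5.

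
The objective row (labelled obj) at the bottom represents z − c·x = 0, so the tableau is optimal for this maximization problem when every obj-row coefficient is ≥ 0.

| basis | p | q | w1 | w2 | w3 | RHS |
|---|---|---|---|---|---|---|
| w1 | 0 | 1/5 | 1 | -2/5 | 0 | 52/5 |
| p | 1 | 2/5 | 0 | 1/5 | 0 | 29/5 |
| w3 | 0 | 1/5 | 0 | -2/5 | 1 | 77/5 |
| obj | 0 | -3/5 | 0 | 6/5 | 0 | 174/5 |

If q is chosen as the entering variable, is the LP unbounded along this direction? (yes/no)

no

Column q has positive entries in row(s) 1, 2, 3, so the ratio test bounds it — not unbounded.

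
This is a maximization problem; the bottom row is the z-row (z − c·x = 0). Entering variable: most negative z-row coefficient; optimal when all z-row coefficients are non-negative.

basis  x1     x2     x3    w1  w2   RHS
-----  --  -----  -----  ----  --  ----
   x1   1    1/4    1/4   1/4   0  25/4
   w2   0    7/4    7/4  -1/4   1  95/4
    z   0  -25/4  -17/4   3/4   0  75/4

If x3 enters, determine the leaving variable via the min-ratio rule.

Column x3 entries and ratios — x1: (25/4)/(1/4) = 25; w2: (95/4)/(7/4) = 95/7.
Smallest ratio is 95/7 in the row of w2, so w2 leaves.

w2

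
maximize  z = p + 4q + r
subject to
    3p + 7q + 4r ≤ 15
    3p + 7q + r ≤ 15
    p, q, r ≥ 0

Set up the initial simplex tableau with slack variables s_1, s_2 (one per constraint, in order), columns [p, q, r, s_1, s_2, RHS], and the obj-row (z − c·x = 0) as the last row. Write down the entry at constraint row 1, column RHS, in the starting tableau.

15

The RHS of constraint 1 is b_1 = 15.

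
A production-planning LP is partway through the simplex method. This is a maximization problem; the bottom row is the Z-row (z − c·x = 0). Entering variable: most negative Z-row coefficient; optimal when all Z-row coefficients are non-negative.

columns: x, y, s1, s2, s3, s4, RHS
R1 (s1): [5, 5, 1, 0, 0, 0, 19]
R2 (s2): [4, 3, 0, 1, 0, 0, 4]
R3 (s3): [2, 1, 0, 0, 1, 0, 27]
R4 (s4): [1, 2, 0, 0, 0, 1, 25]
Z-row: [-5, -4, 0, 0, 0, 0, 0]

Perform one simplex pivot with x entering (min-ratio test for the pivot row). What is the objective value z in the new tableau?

5

Ratio test on column x — row 1: 19/5 = 19/5; row 2: 4/4 = 1; row 3: 27/2 = 27/2; row 4: 25/1 = 25. Minimum is 1 at row 2 (s2 leaves); pivot element 4.
Pivot on row 2; the Z-row RHS becomes 0 − (-5)·1 = 5.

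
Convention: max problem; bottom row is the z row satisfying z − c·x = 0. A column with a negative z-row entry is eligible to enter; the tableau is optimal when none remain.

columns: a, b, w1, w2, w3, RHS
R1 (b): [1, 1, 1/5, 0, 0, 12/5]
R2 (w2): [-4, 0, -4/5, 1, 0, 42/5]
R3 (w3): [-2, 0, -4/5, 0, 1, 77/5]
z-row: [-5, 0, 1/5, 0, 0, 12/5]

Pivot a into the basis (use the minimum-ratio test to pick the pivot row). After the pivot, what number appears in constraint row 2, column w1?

Ratio test on column a — row 1: (12/5)/1 = 12/5; row 2: entry -4 ≤ 0; row 3: entry -2 ≤ 0. Minimum is 12/5 at row 1 (b leaves); pivot element 1.
Divide row 1 by 1; eliminate column a from the other rows.
Row 2 update in column w1: -4/5 − (-4)·(1/5) = 0.

0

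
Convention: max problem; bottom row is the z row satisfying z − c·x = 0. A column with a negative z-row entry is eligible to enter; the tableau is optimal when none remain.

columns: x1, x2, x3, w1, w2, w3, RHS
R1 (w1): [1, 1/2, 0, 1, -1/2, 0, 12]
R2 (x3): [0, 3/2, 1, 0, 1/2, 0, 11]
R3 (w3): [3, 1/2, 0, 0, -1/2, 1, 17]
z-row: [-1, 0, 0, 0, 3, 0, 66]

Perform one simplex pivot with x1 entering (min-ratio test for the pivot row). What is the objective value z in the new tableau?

215/3

Ratio test on column x1 — row 1: 12/1 = 12; row 2: entry 0 ≤ 0; row 3: 17/3 = 17/3. Minimum is 17/3 at row 3 (w3 leaves); pivot element 3.
Pivot on row 3; the z-row RHS becomes 66 − (-1)·(17/3) = 215/3.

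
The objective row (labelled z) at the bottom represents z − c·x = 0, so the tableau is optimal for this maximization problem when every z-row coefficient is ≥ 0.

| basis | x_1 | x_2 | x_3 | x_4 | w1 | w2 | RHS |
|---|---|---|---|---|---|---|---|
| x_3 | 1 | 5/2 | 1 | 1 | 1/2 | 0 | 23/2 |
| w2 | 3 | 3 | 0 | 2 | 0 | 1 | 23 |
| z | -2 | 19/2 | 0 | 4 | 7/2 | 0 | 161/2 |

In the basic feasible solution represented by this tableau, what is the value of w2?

23

w2 is basic (row 2); its value is the RHS of that row, 23.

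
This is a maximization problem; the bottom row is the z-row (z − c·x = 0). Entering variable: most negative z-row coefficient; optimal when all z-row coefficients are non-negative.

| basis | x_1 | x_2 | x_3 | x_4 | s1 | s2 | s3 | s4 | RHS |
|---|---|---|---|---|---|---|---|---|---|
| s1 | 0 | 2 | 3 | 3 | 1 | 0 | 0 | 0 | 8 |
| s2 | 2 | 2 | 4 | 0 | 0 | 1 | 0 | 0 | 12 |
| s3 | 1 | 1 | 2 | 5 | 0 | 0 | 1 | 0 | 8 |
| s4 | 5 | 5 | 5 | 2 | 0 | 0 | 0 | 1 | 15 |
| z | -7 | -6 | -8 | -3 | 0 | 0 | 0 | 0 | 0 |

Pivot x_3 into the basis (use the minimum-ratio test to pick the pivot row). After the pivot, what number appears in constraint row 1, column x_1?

0

Ratio test on column x_3 — row 1: 8/3 = 8/3; row 2: 12/4 = 3; row 3: 8/2 = 4; row 4: 15/5 = 3. Minimum is 8/3 at row 1 (s1 leaves); pivot element 3.
Divide row 1 by 3; eliminate column x_3 from the other rows.
In the new row 1, the x_1 entry is the old entry divided by the pivot: 0/3 = 0.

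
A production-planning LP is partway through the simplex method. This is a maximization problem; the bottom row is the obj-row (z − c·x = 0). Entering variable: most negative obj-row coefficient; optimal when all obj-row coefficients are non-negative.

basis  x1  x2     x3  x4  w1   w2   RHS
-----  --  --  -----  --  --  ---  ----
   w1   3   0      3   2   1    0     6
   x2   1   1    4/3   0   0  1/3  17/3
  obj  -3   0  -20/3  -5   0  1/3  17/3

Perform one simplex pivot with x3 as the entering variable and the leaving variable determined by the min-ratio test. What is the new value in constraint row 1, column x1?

1

Ratio test on column x3 — row 1: 6/3 = 2; row 2: (17/3)/(4/3) = 17/4. Minimum is 2 at row 1 (w1 leaves); pivot element 3.
Divide row 1 by 3; eliminate column x3 from the other rows.
In the new row 1, the x1 entry is the old entry divided by the pivot: 3/3 = 1.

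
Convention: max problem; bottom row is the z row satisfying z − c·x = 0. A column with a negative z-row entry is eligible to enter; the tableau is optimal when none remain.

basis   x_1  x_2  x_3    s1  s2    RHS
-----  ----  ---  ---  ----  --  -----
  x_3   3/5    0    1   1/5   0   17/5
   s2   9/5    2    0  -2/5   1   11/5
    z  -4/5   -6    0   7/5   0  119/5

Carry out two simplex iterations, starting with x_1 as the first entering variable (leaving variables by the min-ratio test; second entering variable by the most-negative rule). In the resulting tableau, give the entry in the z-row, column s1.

Ratio test on column x_1 — row 1: (17/5)/(3/5) = 17/3; row 2: (11/5)/(9/5) = 11/9. Minimum is 11/9 at row 2 (s2 leaves); pivot element 9/5.
Divide row 2 by 9/5; eliminate column x_1 from the other rows.
Second iteration: most negative z-row entry is -46/9 in column x_2, so x_2 enters.
Ratio test on column x_2 — row 1: entry -2/3 ≤ 0; row 2: (11/9)/(10/9) = 11/10. Minimum is 11/10 at row 2 (x_1 leaves); pivot element 10/9.
Divide row 2 by 10/9; eliminate column x_2 from the other rows.
After both pivots, the entry at the z-row, column s1 is 1/5.

1/5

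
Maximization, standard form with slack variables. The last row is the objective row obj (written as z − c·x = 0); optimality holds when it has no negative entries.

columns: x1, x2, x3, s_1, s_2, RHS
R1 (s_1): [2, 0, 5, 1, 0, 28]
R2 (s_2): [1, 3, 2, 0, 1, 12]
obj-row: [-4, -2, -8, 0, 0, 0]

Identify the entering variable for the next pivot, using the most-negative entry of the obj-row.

Negative obj-row entries: x1: -4, x2: -2, x3: -8.
The most negative is -8 in column x3, so x3 enters.

x3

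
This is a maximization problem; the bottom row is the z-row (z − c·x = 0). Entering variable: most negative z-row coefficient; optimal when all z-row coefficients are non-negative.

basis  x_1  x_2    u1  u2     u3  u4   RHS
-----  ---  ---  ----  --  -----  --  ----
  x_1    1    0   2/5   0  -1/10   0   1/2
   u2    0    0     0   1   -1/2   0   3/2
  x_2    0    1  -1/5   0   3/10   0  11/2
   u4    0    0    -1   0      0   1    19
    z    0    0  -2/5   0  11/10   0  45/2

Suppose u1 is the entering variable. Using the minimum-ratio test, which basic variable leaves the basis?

Column u1 entries and ratios — x_1: (1/2)/(2/5) = 5/4; u2: 0 ≤ 0, skip; x_2: -1/5 ≤ 0, skip; u4: -1 ≤ 0, skip.
Smallest ratio is 5/4 in the row of x_1, so x_1 leaves.

x_1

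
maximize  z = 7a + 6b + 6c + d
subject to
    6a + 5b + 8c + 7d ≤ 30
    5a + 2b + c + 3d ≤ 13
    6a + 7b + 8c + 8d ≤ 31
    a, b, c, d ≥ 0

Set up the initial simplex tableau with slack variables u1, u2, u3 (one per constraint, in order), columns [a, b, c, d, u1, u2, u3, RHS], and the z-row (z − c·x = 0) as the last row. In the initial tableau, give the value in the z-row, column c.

The z-row carries the negated objective coefficients: the c entry is -6.

-6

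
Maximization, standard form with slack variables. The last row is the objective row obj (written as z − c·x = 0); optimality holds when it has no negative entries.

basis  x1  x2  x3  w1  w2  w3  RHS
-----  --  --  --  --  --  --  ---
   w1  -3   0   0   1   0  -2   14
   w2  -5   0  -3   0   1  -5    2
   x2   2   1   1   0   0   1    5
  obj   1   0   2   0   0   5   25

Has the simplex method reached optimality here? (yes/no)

yes

Every obj-row coefficient is ≥ 0, so the tableau is optimal.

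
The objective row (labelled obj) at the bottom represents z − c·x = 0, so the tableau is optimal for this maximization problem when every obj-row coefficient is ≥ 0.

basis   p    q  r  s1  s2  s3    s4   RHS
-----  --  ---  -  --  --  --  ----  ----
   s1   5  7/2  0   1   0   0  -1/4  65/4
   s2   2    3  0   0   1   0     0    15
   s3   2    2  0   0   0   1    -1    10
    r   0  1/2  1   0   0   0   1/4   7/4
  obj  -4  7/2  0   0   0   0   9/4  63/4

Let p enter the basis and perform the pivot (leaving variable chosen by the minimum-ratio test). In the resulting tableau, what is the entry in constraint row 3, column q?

Ratio test on column p — row 1: (65/4)/5 = 13/4; row 2: 15/2 = 15/2; row 3: 10/2 = 5; row 4: entry 0 ≤ 0. Minimum is 13/4 at row 1 (s1 leaves); pivot element 5.
Divide row 1 by 5; eliminate column p from the other rows.
Row 3 update in column q: 2 − 2·(7/10) = 3/5.

3/5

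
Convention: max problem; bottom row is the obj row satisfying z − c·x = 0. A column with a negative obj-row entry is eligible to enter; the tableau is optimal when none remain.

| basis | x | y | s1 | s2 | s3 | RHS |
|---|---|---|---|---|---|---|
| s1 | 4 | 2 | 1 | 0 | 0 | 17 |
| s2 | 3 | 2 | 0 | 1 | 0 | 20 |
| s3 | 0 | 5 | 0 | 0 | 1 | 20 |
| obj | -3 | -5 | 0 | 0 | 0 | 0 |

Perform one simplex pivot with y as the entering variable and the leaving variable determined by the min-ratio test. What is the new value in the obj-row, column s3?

1

Ratio test on column y — row 1: 17/2 = 17/2; row 2: 20/2 = 10; row 3: 20/5 = 4. Minimum is 4 at row 3 (s3 leaves); pivot element 5.
Divide row 3 by 5; eliminate column y from the other rows.
obj-row update in column s3: 0 − (-5)·(1/5) = 1.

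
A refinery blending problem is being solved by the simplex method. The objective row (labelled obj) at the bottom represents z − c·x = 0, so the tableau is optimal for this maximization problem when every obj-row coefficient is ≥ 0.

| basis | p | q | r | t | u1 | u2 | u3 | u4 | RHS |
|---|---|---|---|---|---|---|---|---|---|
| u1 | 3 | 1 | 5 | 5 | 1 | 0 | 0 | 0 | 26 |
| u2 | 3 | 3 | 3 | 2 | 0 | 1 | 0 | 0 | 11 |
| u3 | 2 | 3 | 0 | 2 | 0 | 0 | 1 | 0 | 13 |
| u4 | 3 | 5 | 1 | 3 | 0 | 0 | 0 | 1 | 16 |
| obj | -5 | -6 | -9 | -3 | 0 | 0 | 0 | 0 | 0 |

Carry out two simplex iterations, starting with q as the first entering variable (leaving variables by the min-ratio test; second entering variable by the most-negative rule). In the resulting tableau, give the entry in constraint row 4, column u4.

1/4

Ratio test on column q — row 1: 26/1 = 26; row 2: 11/3 = 11/3; row 3: 13/3 = 13/3; row 4: 16/5 = 16/5. Minimum is 16/5 at row 4 (u4 leaves); pivot element 5.
Divide row 4 by 5; eliminate column q from the other rows.
Second iteration: most negative obj-row entry is -39/5 in column r, so r enters.
Ratio test on column r — row 1: (114/5)/(24/5) = 19/4; row 2: (7/5)/(12/5) = 7/12; row 3: entry -3/5 ≤ 0; row 4: (16/5)/(1/5) = 16. Minimum is 7/12 at row 2 (u2 leaves); pivot element 12/5.
Divide row 2 by 12/5; eliminate column r from the other rows.
After both pivots, the entry at constraint row 4, column u4 is 1/4.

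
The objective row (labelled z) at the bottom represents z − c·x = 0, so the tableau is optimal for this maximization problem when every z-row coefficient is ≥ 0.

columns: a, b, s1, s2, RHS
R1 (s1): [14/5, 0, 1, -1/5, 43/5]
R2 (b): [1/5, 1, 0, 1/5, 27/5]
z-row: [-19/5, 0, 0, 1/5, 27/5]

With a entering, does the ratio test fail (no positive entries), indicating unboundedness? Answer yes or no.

Column a has positive entries in row(s) 1, 2, so the ratio test bounds it — not unbounded.

no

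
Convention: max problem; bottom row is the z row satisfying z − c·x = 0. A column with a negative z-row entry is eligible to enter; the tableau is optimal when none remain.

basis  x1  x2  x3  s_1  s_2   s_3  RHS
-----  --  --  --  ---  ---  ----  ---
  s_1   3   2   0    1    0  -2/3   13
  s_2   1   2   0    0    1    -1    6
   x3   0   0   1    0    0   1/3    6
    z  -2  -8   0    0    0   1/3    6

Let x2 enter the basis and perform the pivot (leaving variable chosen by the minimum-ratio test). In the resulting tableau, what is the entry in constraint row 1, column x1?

Ratio test on column x2 — row 1: 13/2 = 13/2; row 2: 6/2 = 3; row 3: entry 0 ≤ 0. Minimum is 3 at row 2 (s_2 leaves); pivot element 2.
Divide row 2 by 2; eliminate column x2 from the other rows.
Row 1 update in column x1: 3 − 2·(1/2) = 2.

2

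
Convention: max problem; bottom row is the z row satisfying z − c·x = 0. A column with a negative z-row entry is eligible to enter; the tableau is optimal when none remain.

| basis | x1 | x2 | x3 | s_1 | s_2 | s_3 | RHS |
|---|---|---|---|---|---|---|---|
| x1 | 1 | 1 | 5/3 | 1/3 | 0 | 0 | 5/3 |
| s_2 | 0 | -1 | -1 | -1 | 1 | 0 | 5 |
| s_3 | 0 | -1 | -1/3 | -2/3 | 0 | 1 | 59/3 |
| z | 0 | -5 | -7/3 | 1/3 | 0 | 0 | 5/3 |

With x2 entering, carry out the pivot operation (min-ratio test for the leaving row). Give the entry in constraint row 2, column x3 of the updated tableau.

Ratio test on column x2 — row 1: (5/3)/1 = 5/3; row 2: entry -1 ≤ 0; row 3: entry -1 ≤ 0. Minimum is 5/3 at row 1 (x1 leaves); pivot element 1.
Divide row 1 by 1; eliminate column x2 from the other rows.
Row 2 update in column x3: -1 − (-1)·(5/3) = 2/3.

2/3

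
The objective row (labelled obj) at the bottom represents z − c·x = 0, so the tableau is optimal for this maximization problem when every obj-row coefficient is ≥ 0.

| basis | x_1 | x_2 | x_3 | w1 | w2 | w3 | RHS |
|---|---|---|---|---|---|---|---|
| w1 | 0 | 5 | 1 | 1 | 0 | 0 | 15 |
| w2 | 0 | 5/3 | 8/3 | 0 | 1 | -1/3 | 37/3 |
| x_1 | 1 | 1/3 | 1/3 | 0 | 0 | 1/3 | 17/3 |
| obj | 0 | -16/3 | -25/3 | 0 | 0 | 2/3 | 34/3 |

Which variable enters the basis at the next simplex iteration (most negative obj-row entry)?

x_3

Negative obj-row entries: x_2: -16/3, x_3: -25/3.
The most negative is -25/3 in column x_3, so x_3 enters.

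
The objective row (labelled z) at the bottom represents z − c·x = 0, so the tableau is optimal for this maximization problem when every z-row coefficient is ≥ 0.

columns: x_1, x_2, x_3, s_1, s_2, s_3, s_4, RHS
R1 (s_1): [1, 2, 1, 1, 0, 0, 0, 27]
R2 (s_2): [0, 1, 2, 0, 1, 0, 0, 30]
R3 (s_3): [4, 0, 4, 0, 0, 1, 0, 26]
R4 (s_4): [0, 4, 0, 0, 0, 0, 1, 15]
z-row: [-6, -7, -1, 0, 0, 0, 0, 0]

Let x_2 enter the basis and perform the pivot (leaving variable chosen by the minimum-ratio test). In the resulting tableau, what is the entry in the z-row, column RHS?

105/4

Ratio test on column x_2 — row 1: 27/2 = 27/2; row 2: 30/1 = 30; row 3: entry 0 ≤ 0; row 4: 15/4 = 15/4. Minimum is 15/4 at row 4 (s_4 leaves); pivot element 4.
Divide row 4 by 4; eliminate column x_2 from the other rows.
z-row update in column RHS: 0 − (-7)·(15/4) = 105/4.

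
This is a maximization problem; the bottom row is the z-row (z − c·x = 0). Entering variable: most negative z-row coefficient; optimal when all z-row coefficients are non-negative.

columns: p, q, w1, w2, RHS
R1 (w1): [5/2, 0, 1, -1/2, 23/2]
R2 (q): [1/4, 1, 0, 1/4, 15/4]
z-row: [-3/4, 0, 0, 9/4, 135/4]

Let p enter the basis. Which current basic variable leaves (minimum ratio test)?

Column p entries and ratios — w1: (23/2)/(5/2) = 23/5; q: (15/4)/(1/4) = 15.
Smallest ratio is 23/5 in the row of w1, so w1 leaves.

w1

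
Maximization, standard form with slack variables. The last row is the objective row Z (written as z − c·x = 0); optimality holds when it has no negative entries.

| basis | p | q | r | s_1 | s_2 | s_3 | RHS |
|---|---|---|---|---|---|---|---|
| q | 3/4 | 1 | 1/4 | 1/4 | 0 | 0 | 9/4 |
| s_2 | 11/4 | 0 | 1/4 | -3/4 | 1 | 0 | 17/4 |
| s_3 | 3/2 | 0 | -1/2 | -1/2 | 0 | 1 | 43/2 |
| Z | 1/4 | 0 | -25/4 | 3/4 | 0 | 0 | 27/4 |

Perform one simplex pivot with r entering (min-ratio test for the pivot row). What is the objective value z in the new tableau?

Ratio test on column r — row 1: (9/4)/(1/4) = 9; row 2: (17/4)/(1/4) = 17; row 3: entry -1/2 ≤ 0. Minimum is 9 at row 1 (q leaves); pivot element 1/4.
Pivot on row 1; the Z-row RHS becomes 27/4 − (-25/4)·9 = 63.

63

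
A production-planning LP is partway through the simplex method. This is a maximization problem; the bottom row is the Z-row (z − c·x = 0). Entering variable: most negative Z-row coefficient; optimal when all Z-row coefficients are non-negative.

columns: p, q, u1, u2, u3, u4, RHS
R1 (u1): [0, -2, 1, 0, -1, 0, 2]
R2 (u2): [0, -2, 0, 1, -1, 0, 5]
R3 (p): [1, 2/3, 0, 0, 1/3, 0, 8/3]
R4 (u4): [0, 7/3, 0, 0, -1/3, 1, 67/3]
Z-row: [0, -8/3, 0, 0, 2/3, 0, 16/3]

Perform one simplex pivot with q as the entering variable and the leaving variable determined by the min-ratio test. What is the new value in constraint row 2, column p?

3

Ratio test on column q — row 1: entry -2 ≤ 0; row 2: entry -2 ≤ 0; row 3: (8/3)/(2/3) = 4; row 4: (67/3)/(7/3) = 67/7. Minimum is 4 at row 3 (p leaves); pivot element 2/3.
Divide row 3 by 2/3; eliminate column q from the other rows.
Row 2 update in column p: 0 − (-2)·(3/2) = 3.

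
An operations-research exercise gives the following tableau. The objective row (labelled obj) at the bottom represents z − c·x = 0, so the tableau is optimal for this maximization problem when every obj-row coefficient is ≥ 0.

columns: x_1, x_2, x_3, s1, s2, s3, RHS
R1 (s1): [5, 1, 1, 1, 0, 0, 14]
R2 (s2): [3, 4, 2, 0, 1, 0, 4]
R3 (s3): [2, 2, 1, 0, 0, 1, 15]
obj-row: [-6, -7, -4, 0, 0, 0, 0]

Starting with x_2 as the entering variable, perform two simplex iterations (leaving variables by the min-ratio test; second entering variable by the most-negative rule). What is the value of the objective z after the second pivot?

Ratio test on column x_2 — row 1: 14/1 = 14; row 2: 4/4 = 1; row 3: 15/2 = 15/2. Minimum is 1 at row 2 (s2 leaves); pivot element 4.
Pivot on row 2; the obj-row RHS becomes 0 − (-7)·1 = 7.
Next entering variable (most negative obj-row entry -3/4): x_1.
Ratio test on column x_1 — row 1: 13/(17/4) = 52/17; row 2: 1/(3/4) = 4/3; row 3: 13/(1/2) = 26. Minimum is 4/3 at row 2 (x_2 leaves); pivot element 3/4.
After the second pivot the obj-row RHS is 7 − (-3/4)·(4/3) = 8.

8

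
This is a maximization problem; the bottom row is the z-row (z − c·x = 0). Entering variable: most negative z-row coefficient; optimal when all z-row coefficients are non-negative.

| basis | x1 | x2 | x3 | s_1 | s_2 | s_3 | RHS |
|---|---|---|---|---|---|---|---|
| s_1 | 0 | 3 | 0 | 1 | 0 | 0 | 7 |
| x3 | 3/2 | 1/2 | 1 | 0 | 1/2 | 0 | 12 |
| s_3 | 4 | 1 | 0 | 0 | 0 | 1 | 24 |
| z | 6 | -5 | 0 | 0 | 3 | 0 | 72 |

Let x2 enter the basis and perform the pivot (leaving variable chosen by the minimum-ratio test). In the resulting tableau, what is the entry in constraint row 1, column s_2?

Ratio test on column x2 — row 1: 7/3 = 7/3; row 2: 12/(1/2) = 24; row 3: 24/1 = 24. Minimum is 7/3 at row 1 (s_1 leaves); pivot element 3.
Divide row 1 by 3; eliminate column x2 from the other rows.
In the new row 1, the s_2 entry is the old entry divided by the pivot: 0/3 = 0.

0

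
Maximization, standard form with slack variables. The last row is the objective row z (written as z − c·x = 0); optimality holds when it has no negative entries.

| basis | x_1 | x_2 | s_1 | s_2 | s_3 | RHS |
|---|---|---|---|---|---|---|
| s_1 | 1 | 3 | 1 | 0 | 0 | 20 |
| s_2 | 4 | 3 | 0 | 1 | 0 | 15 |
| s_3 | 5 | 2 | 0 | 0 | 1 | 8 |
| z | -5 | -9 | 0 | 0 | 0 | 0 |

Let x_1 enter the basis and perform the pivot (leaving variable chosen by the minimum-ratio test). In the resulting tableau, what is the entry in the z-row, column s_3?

Ratio test on column x_1 — row 1: 20/1 = 20; row 2: 15/4 = 15/4; row 3: 8/5 = 8/5. Minimum is 8/5 at row 3 (s_3 leaves); pivot element 5.
Divide row 3 by 5; eliminate column x_1 from the other rows.
z-row update in column s_3: 0 − (-5)·(1/5) = 1.

1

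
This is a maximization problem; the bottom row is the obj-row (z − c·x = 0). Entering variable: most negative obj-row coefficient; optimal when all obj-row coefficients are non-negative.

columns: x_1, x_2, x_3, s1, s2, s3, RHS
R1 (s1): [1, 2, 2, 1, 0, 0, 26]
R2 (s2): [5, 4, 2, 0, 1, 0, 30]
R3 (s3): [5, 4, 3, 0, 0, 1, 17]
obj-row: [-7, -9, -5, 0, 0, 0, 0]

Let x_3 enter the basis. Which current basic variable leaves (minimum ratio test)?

Column x_3 entries and ratios — s1: 26/2 = 13; s2: 30/2 = 15; s3: 17/3 = 17/3.
Smallest ratio is 17/3 in the row of s3, so s3 leaves.

s3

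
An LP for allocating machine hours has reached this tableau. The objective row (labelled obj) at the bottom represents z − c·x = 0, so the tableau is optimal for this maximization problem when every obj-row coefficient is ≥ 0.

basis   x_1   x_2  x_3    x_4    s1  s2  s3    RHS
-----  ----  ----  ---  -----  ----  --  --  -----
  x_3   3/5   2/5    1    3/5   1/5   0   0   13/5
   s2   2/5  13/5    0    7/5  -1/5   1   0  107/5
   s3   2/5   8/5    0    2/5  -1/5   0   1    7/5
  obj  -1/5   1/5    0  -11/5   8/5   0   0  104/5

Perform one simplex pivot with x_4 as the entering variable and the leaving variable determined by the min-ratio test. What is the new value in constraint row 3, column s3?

Ratio test on column x_4 — row 1: (13/5)/(3/5) = 13/3; row 2: (107/5)/(7/5) = 107/7; row 3: (7/5)/(2/5) = 7/2. Minimum is 7/2 at row 3 (s3 leaves); pivot element 2/5.
Divide row 3 by 2/5; eliminate column x_4 from the other rows.
In the new row 3, the s3 entry is the old entry divided by the pivot: 1/(2/5) = 5/2.

5/2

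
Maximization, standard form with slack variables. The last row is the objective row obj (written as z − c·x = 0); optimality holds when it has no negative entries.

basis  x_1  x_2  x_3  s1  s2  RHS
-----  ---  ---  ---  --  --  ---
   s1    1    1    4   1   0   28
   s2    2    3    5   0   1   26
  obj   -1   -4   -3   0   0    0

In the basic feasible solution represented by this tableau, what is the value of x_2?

0

x_2 is not in the basis, so in the current basic feasible solution x_2 = 0.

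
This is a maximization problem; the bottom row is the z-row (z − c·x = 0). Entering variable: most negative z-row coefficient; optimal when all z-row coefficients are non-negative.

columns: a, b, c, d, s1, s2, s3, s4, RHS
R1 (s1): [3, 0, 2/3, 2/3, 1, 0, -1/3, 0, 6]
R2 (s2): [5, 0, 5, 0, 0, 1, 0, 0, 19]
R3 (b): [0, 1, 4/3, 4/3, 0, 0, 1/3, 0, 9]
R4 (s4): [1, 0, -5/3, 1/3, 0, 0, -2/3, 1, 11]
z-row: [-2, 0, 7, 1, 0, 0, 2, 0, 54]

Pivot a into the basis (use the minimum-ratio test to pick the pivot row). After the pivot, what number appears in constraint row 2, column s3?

5/9

Ratio test on column a — row 1: 6/3 = 2; row 2: 19/5 = 19/5; row 3: entry 0 ≤ 0; row 4: 11/1 = 11. Minimum is 2 at row 1 (s1 leaves); pivot element 3.
Divide row 1 by 3; eliminate column a from the other rows.
Row 2 update in column s3: 0 − 5·(-1/9) = 5/9.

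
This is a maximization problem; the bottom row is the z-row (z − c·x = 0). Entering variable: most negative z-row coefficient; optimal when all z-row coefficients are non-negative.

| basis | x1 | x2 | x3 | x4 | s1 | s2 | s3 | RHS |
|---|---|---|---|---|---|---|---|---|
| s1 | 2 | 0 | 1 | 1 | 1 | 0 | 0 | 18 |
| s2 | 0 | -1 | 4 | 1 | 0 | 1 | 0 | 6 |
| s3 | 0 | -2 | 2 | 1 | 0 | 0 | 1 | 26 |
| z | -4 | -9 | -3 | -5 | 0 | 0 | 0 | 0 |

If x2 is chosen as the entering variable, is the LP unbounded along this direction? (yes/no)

yes

Every constraint-row entry in column x2 is ≤ 0, so increasing x2 is unbounded.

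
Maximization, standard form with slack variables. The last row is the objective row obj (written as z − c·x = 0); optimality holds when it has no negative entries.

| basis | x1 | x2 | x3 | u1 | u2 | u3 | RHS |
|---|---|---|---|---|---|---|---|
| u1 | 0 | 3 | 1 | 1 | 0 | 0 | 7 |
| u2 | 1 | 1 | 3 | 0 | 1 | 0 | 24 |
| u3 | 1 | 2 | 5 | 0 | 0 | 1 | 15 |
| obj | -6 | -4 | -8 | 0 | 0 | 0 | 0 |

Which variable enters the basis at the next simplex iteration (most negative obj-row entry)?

x3

Negative obj-row entries: x1: -6, x2: -4, x3: -8.
The most negative is -8 in column x3, so x3 enters.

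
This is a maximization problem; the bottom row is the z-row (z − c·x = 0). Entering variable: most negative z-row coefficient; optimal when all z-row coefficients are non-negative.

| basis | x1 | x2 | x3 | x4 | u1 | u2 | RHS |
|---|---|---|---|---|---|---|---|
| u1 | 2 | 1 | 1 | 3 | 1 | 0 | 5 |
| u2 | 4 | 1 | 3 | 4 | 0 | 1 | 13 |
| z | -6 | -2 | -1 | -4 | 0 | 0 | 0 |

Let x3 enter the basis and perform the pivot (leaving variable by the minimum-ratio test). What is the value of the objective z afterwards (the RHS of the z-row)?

13/3

Ratio test on column x3 — row 1: 5/1 = 5; row 2: 13/3 = 13/3. Minimum is 13/3 at row 2 (u2 leaves); pivot element 3.
Pivot on row 2; the z-row RHS becomes 0 − (-1)·(13/3) = 13/3.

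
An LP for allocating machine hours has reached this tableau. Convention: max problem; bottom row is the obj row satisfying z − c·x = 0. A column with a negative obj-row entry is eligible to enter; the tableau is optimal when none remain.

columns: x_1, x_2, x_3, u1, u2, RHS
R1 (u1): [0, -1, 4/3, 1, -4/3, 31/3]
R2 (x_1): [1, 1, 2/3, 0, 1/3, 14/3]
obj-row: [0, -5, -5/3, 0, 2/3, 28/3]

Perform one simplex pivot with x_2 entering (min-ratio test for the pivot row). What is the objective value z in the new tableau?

Ratio test on column x_2 — row 1: entry -1 ≤ 0; row 2: (14/3)/1 = 14/3. Minimum is 14/3 at row 2 (x_1 leaves); pivot element 1.
Pivot on row 2; the obj-row RHS becomes 28/3 − (-5)·(14/3) = 98/3.

98/3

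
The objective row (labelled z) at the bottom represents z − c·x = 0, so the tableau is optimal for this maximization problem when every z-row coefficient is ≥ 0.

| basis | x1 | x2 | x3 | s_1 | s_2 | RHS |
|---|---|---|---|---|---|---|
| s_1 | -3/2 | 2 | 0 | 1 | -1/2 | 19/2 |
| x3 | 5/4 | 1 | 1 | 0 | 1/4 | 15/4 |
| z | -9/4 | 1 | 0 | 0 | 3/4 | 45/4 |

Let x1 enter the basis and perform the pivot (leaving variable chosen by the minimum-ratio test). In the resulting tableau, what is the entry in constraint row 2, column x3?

Ratio test on column x1 — row 1: entry -3/2 ≤ 0; row 2: (15/4)/(5/4) = 3. Minimum is 3 at row 2 (x3 leaves); pivot element 5/4.
Divide row 2 by 5/4; eliminate column x1 from the other rows.
In the new row 2, the x3 entry is the old entry divided by the pivot: 1/(5/4) = 4/5.

4/5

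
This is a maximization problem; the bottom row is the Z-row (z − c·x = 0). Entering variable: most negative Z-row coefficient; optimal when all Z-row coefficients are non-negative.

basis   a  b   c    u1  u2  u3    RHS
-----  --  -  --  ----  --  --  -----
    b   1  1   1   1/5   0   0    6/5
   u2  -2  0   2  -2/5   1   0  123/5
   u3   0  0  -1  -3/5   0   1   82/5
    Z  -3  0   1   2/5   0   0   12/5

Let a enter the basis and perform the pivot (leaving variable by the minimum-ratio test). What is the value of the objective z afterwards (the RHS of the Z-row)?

6

Ratio test on column a — row 1: (6/5)/1 = 6/5; row 2: entry -2 ≤ 0; row 3: entry 0 ≤ 0. Minimum is 6/5 at row 1 (b leaves); pivot element 1.
Pivot on row 1; the Z-row RHS becomes 12/5 − (-3)·(6/5) = 6.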